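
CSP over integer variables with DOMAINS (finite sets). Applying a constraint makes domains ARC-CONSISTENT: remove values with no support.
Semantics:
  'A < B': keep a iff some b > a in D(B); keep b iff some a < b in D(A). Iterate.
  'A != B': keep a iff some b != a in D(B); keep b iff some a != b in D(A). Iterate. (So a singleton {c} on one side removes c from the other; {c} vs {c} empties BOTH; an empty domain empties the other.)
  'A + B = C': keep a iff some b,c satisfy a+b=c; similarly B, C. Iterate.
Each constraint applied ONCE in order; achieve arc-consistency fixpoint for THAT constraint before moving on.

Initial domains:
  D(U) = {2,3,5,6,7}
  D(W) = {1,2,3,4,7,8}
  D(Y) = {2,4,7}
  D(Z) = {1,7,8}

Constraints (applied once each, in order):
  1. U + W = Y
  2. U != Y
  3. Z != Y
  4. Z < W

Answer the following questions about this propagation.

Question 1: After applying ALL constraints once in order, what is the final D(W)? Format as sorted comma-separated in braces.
Answer: {2,4}

Derivation:
Constraint 1 (U + W = Y) on D(U)={2,3,5,6,7} D(W)={1,2,3,4,7,8} D(Y)={2,4,7}: U {2,3,5,6,7}->{2,3,5,6}; W {1,2,3,4,7,8}->{1,2,4}; Y {2,4,7}->{4,7}
Constraint 2 (U != Y) on D(U)={2,3,5,6} D(Y)={4,7}: no change
Constraint 3 (Z != Y) on D(Z)={1,7,8} D(Y)={4,7}: no change
Constraint 4 (Z < W) on D(Z)={1,7,8} D(W)={1,2,4}: Z {1,7,8}->{1}; W {1,2,4}->{2,4}
So after all 4 constraints: D(W) = {2,4}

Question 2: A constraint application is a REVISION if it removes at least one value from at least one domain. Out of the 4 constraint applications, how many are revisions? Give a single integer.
Answer: 2

Derivation:
Constraint 1 (U + W = Y) on D(U)={2,3,5,6,7} D(W)={1,2,3,4,7,8} D(Y)={2,4,7}: U {2,3,5,6,7}->{2,3,5,6}; W {1,2,3,4,7,8}->{1,2,4}; Y {2,4,7}->{4,7} => REVISION
Constraint 2 (U != Y) on D(U)={2,3,5,6} D(Y)={4,7}: no change => not a revision
Constraint 3 (Z != Y) on D(Z)={1,7,8} D(Y)={4,7}: no change => not a revision
Constraint 4 (Z < W) on D(Z)={1,7,8} D(W)={1,2,4}: Z {1,7,8}->{1}; W {1,2,4}->{2,4} => REVISION
Total revisions = 2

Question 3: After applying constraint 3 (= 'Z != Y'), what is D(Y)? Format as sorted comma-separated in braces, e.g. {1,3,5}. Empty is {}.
Answer: {4,7}

Derivation:
Constraint 1 (U + W = Y) on D(U)={2,3,5,6,7} D(W)={1,2,3,4,7,8} D(Y)={2,4,7}: U {2,3,5,6,7}->{2,3,5,6}; W {1,2,3,4,7,8}->{1,2,4}; Y {2,4,7}->{4,7}
Constraint 2 (U != Y) on D(U)={2,3,5,6} D(Y)={4,7}: no change
Constraint 3 (Z != Y) on D(Z)={1,7,8} D(Y)={4,7}: no change
So after constraint 3: D(Y) = {4,7}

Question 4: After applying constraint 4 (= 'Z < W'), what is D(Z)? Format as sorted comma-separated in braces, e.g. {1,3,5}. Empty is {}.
Answer: {1}

Derivation:
Constraint 1 (U + W = Y) on D(U)={2,3,5,6,7} D(W)={1,2,3,4,7,8} D(Y)={2,4,7}: U {2,3,5,6,7}->{2,3,5,6}; W {1,2,3,4,7,8}->{1,2,4}; Y {2,4,7}->{4,7}
Constraint 2 (U != Y) on D(U)={2,3,5,6} D(Y)={4,7}: no change
Constraint 3 (Z != Y) on D(Z)={1,7,8} D(Y)={4,7}: no change
Constraint 4 (Z < W) on D(Z)={1,7,8} D(W)={1,2,4}: Z {1,7,8}->{1}; W {1,2,4}->{2,4}
So after constraint 4: D(Z) = {1}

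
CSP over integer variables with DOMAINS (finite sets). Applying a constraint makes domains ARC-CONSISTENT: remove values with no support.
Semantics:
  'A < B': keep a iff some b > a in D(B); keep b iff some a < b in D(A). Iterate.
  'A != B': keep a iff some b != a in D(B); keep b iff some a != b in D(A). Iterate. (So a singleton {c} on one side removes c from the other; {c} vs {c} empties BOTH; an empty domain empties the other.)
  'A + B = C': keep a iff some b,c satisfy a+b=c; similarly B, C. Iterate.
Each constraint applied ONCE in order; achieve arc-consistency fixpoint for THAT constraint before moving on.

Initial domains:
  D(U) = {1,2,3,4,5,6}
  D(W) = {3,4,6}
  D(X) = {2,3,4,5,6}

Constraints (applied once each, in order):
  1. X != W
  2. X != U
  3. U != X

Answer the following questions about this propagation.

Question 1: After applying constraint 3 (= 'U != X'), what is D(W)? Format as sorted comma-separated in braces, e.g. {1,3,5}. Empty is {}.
Answer: {3,4,6}

Derivation:
Constraint 1 (X != W) on D(X)={2,3,4,5,6} D(W)={3,4,6}: no change
Constraint 2 (X != U) on D(X)={2,3,4,5,6} D(U)={1,2,3,4,5,6}: no change
Constraint 3 (U != X) on D(U)={1,2,3,4,5,6} D(X)={2,3,4,5,6}: no change
So after constraint 3: D(W) = {3,4,6}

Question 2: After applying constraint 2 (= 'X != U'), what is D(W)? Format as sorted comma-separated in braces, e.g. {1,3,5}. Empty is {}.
Answer: {3,4,6}

Derivation:
Constraint 1 (X != W) on D(X)={2,3,4,5,6} D(W)={3,4,6}: no change
Constraint 2 (X != U) on D(X)={2,3,4,5,6} D(U)={1,2,3,4,5,6}: no change
So after constraint 2: D(W) = {3,4,6}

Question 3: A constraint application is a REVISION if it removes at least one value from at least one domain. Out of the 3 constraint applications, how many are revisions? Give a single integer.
Answer: 0

Derivation:
Constraint 1 (X != W) on D(X)={2,3,4,5,6} D(W)={3,4,6}: no change => not a revision
Constraint 2 (X != U) on D(X)={2,3,4,5,6} D(U)={1,2,3,4,5,6}: no change => not a revision
Constraint 3 (U != X) on D(U)={1,2,3,4,5,6} D(X)={2,3,4,5,6}: no change => not a revision
Total revisions = 0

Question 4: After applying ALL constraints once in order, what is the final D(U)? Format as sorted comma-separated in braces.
Constraint 1 (X != W) on D(X)={2,3,4,5,6} D(W)={3,4,6}: no change
Constraint 2 (X != U) on D(X)={2,3,4,5,6} D(U)={1,2,3,4,5,6}: no change
Constraint 3 (U != X) on D(U)={1,2,3,4,5,6} D(X)={2,3,4,5,6}: no change
So after all 3 constraints: D(U) = {1,2,3,4,5,6}

Answer: {1,2,3,4,5,6}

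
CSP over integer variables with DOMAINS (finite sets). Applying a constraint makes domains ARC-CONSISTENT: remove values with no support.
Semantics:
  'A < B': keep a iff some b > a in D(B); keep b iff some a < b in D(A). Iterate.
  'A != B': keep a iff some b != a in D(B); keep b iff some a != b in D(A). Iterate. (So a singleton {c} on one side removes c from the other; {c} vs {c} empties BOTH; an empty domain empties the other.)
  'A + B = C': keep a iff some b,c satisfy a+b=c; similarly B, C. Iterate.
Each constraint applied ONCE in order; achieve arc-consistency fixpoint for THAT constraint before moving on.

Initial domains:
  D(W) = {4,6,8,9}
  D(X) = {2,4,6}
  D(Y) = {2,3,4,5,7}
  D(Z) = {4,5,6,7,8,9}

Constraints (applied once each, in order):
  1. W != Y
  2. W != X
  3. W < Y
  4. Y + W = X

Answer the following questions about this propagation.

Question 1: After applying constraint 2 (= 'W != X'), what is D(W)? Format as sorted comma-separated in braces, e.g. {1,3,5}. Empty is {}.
Constraint 1 (W != Y) on D(W)={4,6,8,9} D(Y)={2,3,4,5,7}: no change
Constraint 2 (W != X) on D(W)={4,6,8,9} D(X)={2,4,6}: no change
So after constraint 2: D(W) = {4,6,8,9}

Answer: {4,6,8,9}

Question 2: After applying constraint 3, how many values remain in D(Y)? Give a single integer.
Answer: 2

Derivation:
Constraint 1 (W != Y) on D(W)={4,6,8,9} D(Y)={2,3,4,5,7}: no change
Constraint 2 (W != X) on D(W)={4,6,8,9} D(X)={2,4,6}: no change
Constraint 3 (W < Y) on D(W)={4,6,8,9} D(Y)={2,3,4,5,7}: W {4,6,8,9}->{4,6}; Y {2,3,4,5,7}->{5,7}
So after constraint 3: D(Y)={5,7}, size = 2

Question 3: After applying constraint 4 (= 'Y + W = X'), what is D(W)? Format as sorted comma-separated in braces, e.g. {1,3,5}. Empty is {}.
Answer: {}

Derivation:
Constraint 1 (W != Y) on D(W)={4,6,8,9} D(Y)={2,3,4,5,7}: no change
Constraint 2 (W != X) on D(W)={4,6,8,9} D(X)={2,4,6}: no change
Constraint 3 (W < Y) on D(W)={4,6,8,9} D(Y)={2,3,4,5,7}: W {4,6,8,9}->{4,6}; Y {2,3,4,5,7}->{5,7}
Constraint 4 (Y + W = X) on D(Y)={5,7} D(W)={4,6} D(X)={2,4,6}: Y {5,7}->{}; W {4,6}->{}; X {2,4,6}->{}
So after constraint 4: D(W) = {}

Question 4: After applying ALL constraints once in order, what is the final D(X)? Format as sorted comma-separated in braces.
Answer: {}

Derivation:
Constraint 1 (W != Y) on D(W)={4,6,8,9} D(Y)={2,3,4,5,7}: no change
Constraint 2 (W != X) on D(W)={4,6,8,9} D(X)={2,4,6}: no change
Constraint 3 (W < Y) on D(W)={4,6,8,9} D(Y)={2,3,4,5,7}: W {4,6,8,9}->{4,6}; Y {2,3,4,5,7}->{5,7}
Constraint 4 (Y + W = X) on D(Y)={5,7} D(W)={4,6} D(X)={2,4,6}: Y {5,7}->{}; W {4,6}->{}; X {2,4,6}->{}
So after all 4 constraints: D(X) = {}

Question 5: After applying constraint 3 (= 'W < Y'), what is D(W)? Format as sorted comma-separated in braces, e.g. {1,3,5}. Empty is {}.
Answer: {4,6}

Derivation:
Constraint 1 (W != Y) on D(W)={4,6,8,9} D(Y)={2,3,4,5,7}: no change
Constraint 2 (W != X) on D(W)={4,6,8,9} D(X)={2,4,6}: no change
Constraint 3 (W < Y) on D(W)={4,6,8,9} D(Y)={2,3,4,5,7}: W {4,6,8,9}->{4,6}; Y {2,3,4,5,7}->{5,7}
So after constraint 3: D(W) = {4,6}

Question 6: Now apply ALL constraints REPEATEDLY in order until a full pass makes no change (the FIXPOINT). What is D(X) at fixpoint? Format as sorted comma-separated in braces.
Answer: {}

Derivation:
pass 0 (initial): D(X)={2,4,6}
pass 1: W {4,6,8,9}->{}; X {2,4,6}->{}; Y {2,3,4,5,7}->{}
pass 2: no change
Fixpoint after 2 passes: D(X) = {}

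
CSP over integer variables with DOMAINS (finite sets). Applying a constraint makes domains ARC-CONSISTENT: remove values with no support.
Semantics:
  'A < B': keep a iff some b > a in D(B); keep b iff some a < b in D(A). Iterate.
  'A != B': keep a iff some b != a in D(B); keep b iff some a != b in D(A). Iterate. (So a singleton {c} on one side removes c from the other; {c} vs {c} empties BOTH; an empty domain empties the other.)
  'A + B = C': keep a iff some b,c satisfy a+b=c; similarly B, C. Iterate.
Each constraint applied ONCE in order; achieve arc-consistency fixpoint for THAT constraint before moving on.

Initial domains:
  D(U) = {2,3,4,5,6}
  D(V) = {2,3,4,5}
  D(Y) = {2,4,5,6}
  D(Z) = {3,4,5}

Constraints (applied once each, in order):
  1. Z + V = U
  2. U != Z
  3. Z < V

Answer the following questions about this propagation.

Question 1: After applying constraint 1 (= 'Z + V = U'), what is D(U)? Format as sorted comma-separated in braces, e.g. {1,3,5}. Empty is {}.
Constraint 1 (Z + V = U) on D(Z)={3,4,5} D(V)={2,3,4,5} D(U)={2,3,4,5,6}: Z {3,4,5}->{3,4}; V {2,3,4,5}->{2,3}; U {2,3,4,5,6}->{5,6}
So after constraint 1: D(U) = {5,6}

Answer: {5,6}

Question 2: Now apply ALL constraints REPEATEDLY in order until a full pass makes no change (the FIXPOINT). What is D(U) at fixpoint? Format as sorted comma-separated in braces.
Answer: {}

Derivation:
pass 0 (initial): D(U)={2,3,4,5,6}
pass 1: U {2,3,4,5,6}->{5,6}; V {2,3,4,5}->{}; Z {3,4,5}->{}
pass 2: U {5,6}->{}
pass 3: no change
Fixpoint after 3 passes: D(U) = {}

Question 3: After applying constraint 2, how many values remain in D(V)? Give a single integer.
Constraint 1 (Z + V = U) on D(Z)={3,4,5} D(V)={2,3,4,5} D(U)={2,3,4,5,6}: Z {3,4,5}->{3,4}; V {2,3,4,5}->{2,3}; U {2,3,4,5,6}->{5,6}
Constraint 2 (U != Z) on D(U)={5,6} D(Z)={3,4}: no change
So after constraint 2: D(V)={2,3}, size = 2

Answer: 2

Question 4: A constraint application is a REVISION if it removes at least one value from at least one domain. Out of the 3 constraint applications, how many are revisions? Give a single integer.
Answer: 2

Derivation:
Constraint 1 (Z + V = U) on D(Z)={3,4,5} D(V)={2,3,4,5} D(U)={2,3,4,5,6}: Z {3,4,5}->{3,4}; V {2,3,4,5}->{2,3}; U {2,3,4,5,6}->{5,6} => REVISION
Constraint 2 (U != Z) on D(U)={5,6} D(Z)={3,4}: no change => not a revision
Constraint 3 (Z < V) on D(Z)={3,4} D(V)={2,3}: Z {3,4}->{}; V {2,3}->{} => REVISION
Total revisions = 2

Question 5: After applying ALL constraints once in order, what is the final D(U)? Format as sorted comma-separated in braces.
Constraint 1 (Z + V = U) on D(Z)={3,4,5} D(V)={2,3,4,5} D(U)={2,3,4,5,6}: Z {3,4,5}->{3,4}; V {2,3,4,5}->{2,3}; U {2,3,4,5,6}->{5,6}
Constraint 2 (U != Z) on D(U)={5,6} D(Z)={3,4}: no change
Constraint 3 (Z < V) on D(Z)={3,4} D(V)={2,3}: Z {3,4}->{}; V {2,3}->{}
So after all 3 constraints: D(U) = {5,6}

Answer: {5,6}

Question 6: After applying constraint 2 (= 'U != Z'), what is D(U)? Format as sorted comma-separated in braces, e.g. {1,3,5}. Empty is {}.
Constraint 1 (Z + V = U) on D(Z)={3,4,5} D(V)={2,3,4,5} D(U)={2,3,4,5,6}: Z {3,4,5}->{3,4}; V {2,3,4,5}->{2,3}; U {2,3,4,5,6}->{5,6}
Constraint 2 (U != Z) on D(U)={5,6} D(Z)={3,4}: no change
So after constraint 2: D(U) = {5,6}

Answer: {5,6}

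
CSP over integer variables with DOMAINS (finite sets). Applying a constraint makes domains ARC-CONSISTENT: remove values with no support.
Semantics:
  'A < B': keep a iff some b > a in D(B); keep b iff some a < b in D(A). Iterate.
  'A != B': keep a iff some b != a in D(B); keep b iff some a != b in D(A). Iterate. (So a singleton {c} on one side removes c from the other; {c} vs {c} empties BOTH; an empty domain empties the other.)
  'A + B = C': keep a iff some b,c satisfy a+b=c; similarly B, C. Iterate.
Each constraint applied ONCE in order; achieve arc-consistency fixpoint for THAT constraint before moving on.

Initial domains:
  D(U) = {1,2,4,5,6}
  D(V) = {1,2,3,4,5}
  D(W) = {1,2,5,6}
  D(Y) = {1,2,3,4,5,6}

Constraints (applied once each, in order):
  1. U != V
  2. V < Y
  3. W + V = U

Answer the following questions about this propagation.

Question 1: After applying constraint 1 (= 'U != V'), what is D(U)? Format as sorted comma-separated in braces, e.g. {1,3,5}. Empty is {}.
Answer: {1,2,4,5,6}

Derivation:
Constraint 1 (U != V) on D(U)={1,2,4,5,6} D(V)={1,2,3,4,5}: no change
So after constraint 1: D(U) = {1,2,4,5,6}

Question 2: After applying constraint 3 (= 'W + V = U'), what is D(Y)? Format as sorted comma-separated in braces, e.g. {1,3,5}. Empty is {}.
Constraint 1 (U != V) on D(U)={1,2,4,5,6} D(V)={1,2,3,4,5}: no change
Constraint 2 (V < Y) on D(V)={1,2,3,4,5} D(Y)={1,2,3,4,5,6}: Y {1,2,3,4,5,6}->{2,3,4,5,6}
Constraint 3 (W + V = U) on D(W)={1,2,5,6} D(V)={1,2,3,4,5} D(U)={1,2,4,5,6}: W {1,2,5,6}->{1,2,5}; U {1,2,4,5,6}->{2,4,5,6}
So after constraint 3: D(Y) = {2,3,4,5,6}

Answer: {2,3,4,5,6}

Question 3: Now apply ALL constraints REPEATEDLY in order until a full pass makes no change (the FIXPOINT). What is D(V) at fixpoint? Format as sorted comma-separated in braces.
pass 0 (initial): D(V)={1,2,3,4,5}
pass 1: U {1,2,4,5,6}->{2,4,5,6}; W {1,2,5,6}->{1,2,5}; Y {1,2,3,4,5,6}->{2,3,4,5,6}
pass 2: no change
Fixpoint after 2 passes: D(V) = {1,2,3,4,5}

Answer: {1,2,3,4,5}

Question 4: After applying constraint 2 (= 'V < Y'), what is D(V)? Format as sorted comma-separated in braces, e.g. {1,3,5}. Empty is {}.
Constraint 1 (U != V) on D(U)={1,2,4,5,6} D(V)={1,2,3,4,5}: no change
Constraint 2 (V < Y) on D(V)={1,2,3,4,5} D(Y)={1,2,3,4,5,6}: Y {1,2,3,4,5,6}->{2,3,4,5,6}
So after constraint 2: D(V) = {1,2,3,4,5}

Answer: {1,2,3,4,5}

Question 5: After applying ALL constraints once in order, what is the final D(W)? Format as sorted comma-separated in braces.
Constraint 1 (U != V) on D(U)={1,2,4,5,6} D(V)={1,2,3,4,5}: no change
Constraint 2 (V < Y) on D(V)={1,2,3,4,5} D(Y)={1,2,3,4,5,6}: Y {1,2,3,4,5,6}->{2,3,4,5,6}
Constraint 3 (W + V = U) on D(W)={1,2,5,6} D(V)={1,2,3,4,5} D(U)={1,2,4,5,6}: W {1,2,5,6}->{1,2,5}; U {1,2,4,5,6}->{2,4,5,6}
So after all 3 constraints: D(W) = {1,2,5}

Answer: {1,2,5}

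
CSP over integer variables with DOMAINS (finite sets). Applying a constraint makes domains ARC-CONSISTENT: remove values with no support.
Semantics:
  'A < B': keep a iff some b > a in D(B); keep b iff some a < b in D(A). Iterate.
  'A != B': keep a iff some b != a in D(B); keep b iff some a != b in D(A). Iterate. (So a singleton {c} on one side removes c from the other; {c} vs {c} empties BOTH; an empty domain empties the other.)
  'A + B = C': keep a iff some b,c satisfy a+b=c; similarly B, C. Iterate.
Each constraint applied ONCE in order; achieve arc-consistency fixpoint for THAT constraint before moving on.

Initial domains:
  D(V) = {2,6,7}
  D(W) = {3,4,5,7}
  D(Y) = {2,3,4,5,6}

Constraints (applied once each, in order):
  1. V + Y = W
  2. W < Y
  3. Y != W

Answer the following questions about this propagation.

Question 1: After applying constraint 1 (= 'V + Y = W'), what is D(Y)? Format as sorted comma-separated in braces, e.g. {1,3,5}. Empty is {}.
Constraint 1 (V + Y = W) on D(V)={2,6,7} D(Y)={2,3,4,5,6} D(W)={3,4,5,7}: V {2,6,7}->{2}; Y {2,3,4,5,6}->{2,3,5}; W {3,4,5,7}->{4,5,7}
So after constraint 1: D(Y) = {2,3,5}

Answer: {2,3,5}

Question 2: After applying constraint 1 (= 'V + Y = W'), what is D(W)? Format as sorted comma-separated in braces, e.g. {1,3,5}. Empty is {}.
Constraint 1 (V + Y = W) on D(V)={2,6,7} D(Y)={2,3,4,5,6} D(W)={3,4,5,7}: V {2,6,7}->{2}; Y {2,3,4,5,6}->{2,3,5}; W {3,4,5,7}->{4,5,7}
So after constraint 1: D(W) = {4,5,7}

Answer: {4,5,7}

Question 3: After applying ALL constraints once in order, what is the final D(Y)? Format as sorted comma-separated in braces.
Constraint 1 (V + Y = W) on D(V)={2,6,7} D(Y)={2,3,4,5,6} D(W)={3,4,5,7}: V {2,6,7}->{2}; Y {2,3,4,5,6}->{2,3,5}; W {3,4,5,7}->{4,5,7}
Constraint 2 (W < Y) on D(W)={4,5,7} D(Y)={2,3,5}: W {4,5,7}->{4}; Y {2,3,5}->{5}
Constraint 3 (Y != W) on D(Y)={5} D(W)={4}: no change
So after all 3 constraints: D(Y) = {5}

Answer: {5}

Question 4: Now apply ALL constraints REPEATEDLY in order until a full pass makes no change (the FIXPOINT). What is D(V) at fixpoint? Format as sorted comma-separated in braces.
pass 0 (initial): D(V)={2,6,7}
pass 1: V {2,6,7}->{2}; W {3,4,5,7}->{4}; Y {2,3,4,5,6}->{5}
pass 2: V {2}->{}; W {4}->{}; Y {5}->{}
pass 3: no change
Fixpoint after 3 passes: D(V) = {}

Answer: {}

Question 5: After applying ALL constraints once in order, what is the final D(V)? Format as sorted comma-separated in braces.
Answer: {2}

Derivation:
Constraint 1 (V + Y = W) on D(V)={2,6,7} D(Y)={2,3,4,5,6} D(W)={3,4,5,7}: V {2,6,7}->{2}; Y {2,3,4,5,6}->{2,3,5}; W {3,4,5,7}->{4,5,7}
Constraint 2 (W < Y) on D(W)={4,5,7} D(Y)={2,3,5}: W {4,5,7}->{4}; Y {2,3,5}->{5}
Constraint 3 (Y != W) on D(Y)={5} D(W)={4}: no change
So after all 3 constraints: D(V) = {2}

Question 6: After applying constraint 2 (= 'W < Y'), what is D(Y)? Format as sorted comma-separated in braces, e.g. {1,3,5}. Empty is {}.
Answer: {5}

Derivation:
Constraint 1 (V + Y = W) on D(V)={2,6,7} D(Y)={2,3,4,5,6} D(W)={3,4,5,7}: V {2,6,7}->{2}; Y {2,3,4,5,6}->{2,3,5}; W {3,4,5,7}->{4,5,7}
Constraint 2 (W < Y) on D(W)={4,5,7} D(Y)={2,3,5}: W {4,5,7}->{4}; Y {2,3,5}->{5}
So after constraint 2: D(Y) = {5}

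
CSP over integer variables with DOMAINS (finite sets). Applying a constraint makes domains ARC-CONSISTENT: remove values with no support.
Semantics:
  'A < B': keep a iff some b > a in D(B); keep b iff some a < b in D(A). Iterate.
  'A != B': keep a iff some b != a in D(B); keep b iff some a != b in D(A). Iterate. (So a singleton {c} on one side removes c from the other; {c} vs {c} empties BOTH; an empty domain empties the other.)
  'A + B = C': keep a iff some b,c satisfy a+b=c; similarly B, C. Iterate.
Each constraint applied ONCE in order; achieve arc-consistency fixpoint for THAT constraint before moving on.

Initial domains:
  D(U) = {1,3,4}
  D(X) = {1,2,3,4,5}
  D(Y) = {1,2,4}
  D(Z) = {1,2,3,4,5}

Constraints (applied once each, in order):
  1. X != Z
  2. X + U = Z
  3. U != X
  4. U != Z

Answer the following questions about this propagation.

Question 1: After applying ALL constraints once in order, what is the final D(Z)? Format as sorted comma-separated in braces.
Answer: {2,3,4,5}

Derivation:
Constraint 1 (X != Z) on D(X)={1,2,3,4,5} D(Z)={1,2,3,4,5}: no change
Constraint 2 (X + U = Z) on D(X)={1,2,3,4,5} D(U)={1,3,4} D(Z)={1,2,3,4,5}: X {1,2,3,4,5}->{1,2,3,4}; Z {1,2,3,4,5}->{2,3,4,5}
Constraint 3 (U != X) on D(U)={1,3,4} D(X)={1,2,3,4}: no change
Constraint 4 (U != Z) on D(U)={1,3,4} D(Z)={2,3,4,5}: no change
So after all 4 constraints: D(Z) = {2,3,4,5}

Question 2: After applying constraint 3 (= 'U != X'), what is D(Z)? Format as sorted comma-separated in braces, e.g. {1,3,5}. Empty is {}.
Constraint 1 (X != Z) on D(X)={1,2,3,4,5} D(Z)={1,2,3,4,5}: no change
Constraint 2 (X + U = Z) on D(X)={1,2,3,4,5} D(U)={1,3,4} D(Z)={1,2,3,4,5}: X {1,2,3,4,5}->{1,2,3,4}; Z {1,2,3,4,5}->{2,3,4,5}
Constraint 3 (U != X) on D(U)={1,3,4} D(X)={1,2,3,4}: no change
So after constraint 3: D(Z) = {2,3,4,5}

Answer: {2,3,4,5}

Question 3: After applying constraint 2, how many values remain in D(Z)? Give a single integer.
Constraint 1 (X != Z) on D(X)={1,2,3,4,5} D(Z)={1,2,3,4,5}: no change
Constraint 2 (X + U = Z) on D(X)={1,2,3,4,5} D(U)={1,3,4} D(Z)={1,2,3,4,5}: X {1,2,3,4,5}->{1,2,3,4}; Z {1,2,3,4,5}->{2,3,4,5}
So after constraint 2: D(Z)={2,3,4,5}, size = 4

Answer: 4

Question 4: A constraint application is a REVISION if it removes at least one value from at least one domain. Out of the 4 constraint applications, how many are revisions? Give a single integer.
Answer: 1

Derivation:
Constraint 1 (X != Z) on D(X)={1,2,3,4,5} D(Z)={1,2,3,4,5}: no change => not a revision
Constraint 2 (X + U = Z) on D(X)={1,2,3,4,5} D(U)={1,3,4} D(Z)={1,2,3,4,5}: X {1,2,3,4,5}->{1,2,3,4}; Z {1,2,3,4,5}->{2,3,4,5} => REVISION
Constraint 3 (U != X) on D(U)={1,3,4} D(X)={1,2,3,4}: no change => not a revision
Constraint 4 (U != Z) on D(U)={1,3,4} D(Z)={2,3,4,5}: no change => not a revision
Total revisions = 1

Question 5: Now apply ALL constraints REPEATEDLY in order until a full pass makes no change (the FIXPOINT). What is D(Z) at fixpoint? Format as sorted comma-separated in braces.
Answer: {2,3,4,5}

Derivation:
pass 0 (initial): D(Z)={1,2,3,4,5}
pass 1: X {1,2,3,4,5}->{1,2,3,4}; Z {1,2,3,4,5}->{2,3,4,5}
pass 2: no change
Fixpoint after 2 passes: D(Z) = {2,3,4,5}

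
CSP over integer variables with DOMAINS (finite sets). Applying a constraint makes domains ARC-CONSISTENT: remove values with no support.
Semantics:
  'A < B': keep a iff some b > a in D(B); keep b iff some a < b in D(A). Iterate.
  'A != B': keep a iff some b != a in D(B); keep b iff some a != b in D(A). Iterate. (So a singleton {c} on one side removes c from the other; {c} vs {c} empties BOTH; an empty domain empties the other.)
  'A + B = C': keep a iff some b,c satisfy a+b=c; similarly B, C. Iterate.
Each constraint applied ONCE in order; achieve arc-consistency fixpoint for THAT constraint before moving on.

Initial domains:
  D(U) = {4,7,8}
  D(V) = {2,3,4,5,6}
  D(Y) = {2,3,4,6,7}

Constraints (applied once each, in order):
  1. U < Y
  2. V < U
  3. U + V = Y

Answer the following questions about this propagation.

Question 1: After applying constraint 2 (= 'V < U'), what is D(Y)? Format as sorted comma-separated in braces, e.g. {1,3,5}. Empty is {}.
Answer: {6,7}

Derivation:
Constraint 1 (U < Y) on D(U)={4,7,8} D(Y)={2,3,4,6,7}: U {4,7,8}->{4}; Y {2,3,4,6,7}->{6,7}
Constraint 2 (V < U) on D(V)={2,3,4,5,6} D(U)={4}: V {2,3,4,5,6}->{2,3}
So after constraint 2: D(Y) = {6,7}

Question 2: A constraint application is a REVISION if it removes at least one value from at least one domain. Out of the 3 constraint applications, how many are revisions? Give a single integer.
Answer: 2

Derivation:
Constraint 1 (U < Y) on D(U)={4,7,8} D(Y)={2,3,4,6,7}: U {4,7,8}->{4}; Y {2,3,4,6,7}->{6,7} => REVISION
Constraint 2 (V < U) on D(V)={2,3,4,5,6} D(U)={4}: V {2,3,4,5,6}->{2,3} => REVISION
Constraint 3 (U + V = Y) on D(U)={4} D(V)={2,3} D(Y)={6,7}: no change => not a revision
Total revisions = 2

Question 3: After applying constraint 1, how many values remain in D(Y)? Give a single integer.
Answer: 2

Derivation:
Constraint 1 (U < Y) on D(U)={4,7,8} D(Y)={2,3,4,6,7}: U {4,7,8}->{4}; Y {2,3,4,6,7}->{6,7}
So after constraint 1: D(Y)={6,7}, size = 2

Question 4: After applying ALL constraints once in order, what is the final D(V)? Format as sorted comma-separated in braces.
Constraint 1 (U < Y) on D(U)={4,7,8} D(Y)={2,3,4,6,7}: U {4,7,8}->{4}; Y {2,3,4,6,7}->{6,7}
Constraint 2 (V < U) on D(V)={2,3,4,5,6} D(U)={4}: V {2,3,4,5,6}->{2,3}
Constraint 3 (U + V = Y) on D(U)={4} D(V)={2,3} D(Y)={6,7}: no change
So after all 3 constraints: D(V) = {2,3}

Answer: {2,3}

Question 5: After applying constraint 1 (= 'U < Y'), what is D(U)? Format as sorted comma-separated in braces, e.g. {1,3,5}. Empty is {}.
Answer: {4}

Derivation:
Constraint 1 (U < Y) on D(U)={4,7,8} D(Y)={2,3,4,6,7}: U {4,7,8}->{4}; Y {2,3,4,6,7}->{6,7}
So after constraint 1: D(U) = {4}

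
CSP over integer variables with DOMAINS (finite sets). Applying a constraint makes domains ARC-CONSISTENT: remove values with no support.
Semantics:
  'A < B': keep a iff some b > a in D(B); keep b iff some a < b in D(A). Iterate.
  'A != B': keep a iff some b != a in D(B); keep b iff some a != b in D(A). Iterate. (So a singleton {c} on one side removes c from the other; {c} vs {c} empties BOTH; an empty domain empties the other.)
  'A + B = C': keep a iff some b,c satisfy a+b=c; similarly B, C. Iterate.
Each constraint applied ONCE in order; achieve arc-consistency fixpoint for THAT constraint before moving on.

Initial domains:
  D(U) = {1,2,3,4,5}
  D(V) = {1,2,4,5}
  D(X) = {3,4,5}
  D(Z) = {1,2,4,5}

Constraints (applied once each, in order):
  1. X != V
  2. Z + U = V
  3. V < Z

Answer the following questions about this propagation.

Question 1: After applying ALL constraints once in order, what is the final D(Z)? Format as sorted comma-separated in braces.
Answer: {4}

Derivation:
Constraint 1 (X != V) on D(X)={3,4,5} D(V)={1,2,4,5}: no change
Constraint 2 (Z + U = V) on D(Z)={1,2,4,5} D(U)={1,2,3,4,5} D(V)={1,2,4,5}: Z {1,2,4,5}->{1,2,4}; U {1,2,3,4,5}->{1,2,3,4}; V {1,2,4,5}->{2,4,5}
Constraint 3 (V < Z) on D(V)={2,4,5} D(Z)={1,2,4}: V {2,4,5}->{2}; Z {1,2,4}->{4}
So after all 3 constraints: D(Z) = {4}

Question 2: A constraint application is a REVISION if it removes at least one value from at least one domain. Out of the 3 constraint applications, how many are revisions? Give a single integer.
Constraint 1 (X != V) on D(X)={3,4,5} D(V)={1,2,4,5}: no change => not a revision
Constraint 2 (Z + U = V) on D(Z)={1,2,4,5} D(U)={1,2,3,4,5} D(V)={1,2,4,5}: Z {1,2,4,5}->{1,2,4}; U {1,2,3,4,5}->{1,2,3,4}; V {1,2,4,5}->{2,4,5} => REVISION
Constraint 3 (V < Z) on D(V)={2,4,5} D(Z)={1,2,4}: V {2,4,5}->{2}; Z {1,2,4}->{4} => REVISION
Total revisions = 2

Answer: 2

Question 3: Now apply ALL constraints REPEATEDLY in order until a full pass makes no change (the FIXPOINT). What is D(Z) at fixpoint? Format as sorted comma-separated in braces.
Answer: {}

Derivation:
pass 0 (initial): D(Z)={1,2,4,5}
pass 1: U {1,2,3,4,5}->{1,2,3,4}; V {1,2,4,5}->{2}; Z {1,2,4,5}->{4}
pass 2: U {1,2,3,4}->{}; V {2}->{}; Z {4}->{}
pass 3: X {3,4,5}->{}
pass 4: no change
Fixpoint after 4 passes: D(Z) = {}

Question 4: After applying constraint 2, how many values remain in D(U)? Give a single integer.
Answer: 4

Derivation:
Constraint 1 (X != V) on D(X)={3,4,5} D(V)={1,2,4,5}: no change
Constraint 2 (Z + U = V) on D(Z)={1,2,4,5} D(U)={1,2,3,4,5} D(V)={1,2,4,5}: Z {1,2,4,5}->{1,2,4}; U {1,2,3,4,5}->{1,2,3,4}; V {1,2,4,5}->{2,4,5}
So after constraint 2: D(U)={1,2,3,4}, size = 4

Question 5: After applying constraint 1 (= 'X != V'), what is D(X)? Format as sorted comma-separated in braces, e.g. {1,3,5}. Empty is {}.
Answer: {3,4,5}

Derivation:
Constraint 1 (X != V) on D(X)={3,4,5} D(V)={1,2,4,5}: no change
So after constraint 1: D(X) = {3,4,5}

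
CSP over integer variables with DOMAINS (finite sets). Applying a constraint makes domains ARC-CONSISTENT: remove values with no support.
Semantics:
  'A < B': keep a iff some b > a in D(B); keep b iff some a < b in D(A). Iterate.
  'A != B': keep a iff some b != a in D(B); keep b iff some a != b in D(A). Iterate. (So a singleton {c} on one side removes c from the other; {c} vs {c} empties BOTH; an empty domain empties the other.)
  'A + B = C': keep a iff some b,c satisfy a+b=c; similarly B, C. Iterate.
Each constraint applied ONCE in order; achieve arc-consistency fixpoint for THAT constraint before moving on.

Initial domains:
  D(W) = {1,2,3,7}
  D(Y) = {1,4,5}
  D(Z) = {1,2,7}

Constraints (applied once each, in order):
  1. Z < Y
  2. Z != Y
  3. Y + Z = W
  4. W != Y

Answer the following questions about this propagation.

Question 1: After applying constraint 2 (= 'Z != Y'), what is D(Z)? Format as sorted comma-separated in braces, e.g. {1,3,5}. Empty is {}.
Answer: {1,2}

Derivation:
Constraint 1 (Z < Y) on D(Z)={1,2,7} D(Y)={1,4,5}: Z {1,2,7}->{1,2}; Y {1,4,5}->{4,5}
Constraint 2 (Z != Y) on D(Z)={1,2} D(Y)={4,5}: no change
So after constraint 2: D(Z) = {1,2}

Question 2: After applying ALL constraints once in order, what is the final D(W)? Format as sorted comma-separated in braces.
Answer: {7}

Derivation:
Constraint 1 (Z < Y) on D(Z)={1,2,7} D(Y)={1,4,5}: Z {1,2,7}->{1,2}; Y {1,4,5}->{4,5}
Constraint 2 (Z != Y) on D(Z)={1,2} D(Y)={4,5}: no change
Constraint 3 (Y + Z = W) on D(Y)={4,5} D(Z)={1,2} D(W)={1,2,3,7}: Y {4,5}->{5}; Z {1,2}->{2}; W {1,2,3,7}->{7}
Constraint 4 (W != Y) on D(W)={7} D(Y)={5}: no change
So after all 4 constraints: D(W) = {7}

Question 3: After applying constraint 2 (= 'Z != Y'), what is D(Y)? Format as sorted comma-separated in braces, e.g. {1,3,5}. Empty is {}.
Constraint 1 (Z < Y) on D(Z)={1,2,7} D(Y)={1,4,5}: Z {1,2,7}->{1,2}; Y {1,4,5}->{4,5}
Constraint 2 (Z != Y) on D(Z)={1,2} D(Y)={4,5}: no change
So after constraint 2: D(Y) = {4,5}

Answer: {4,5}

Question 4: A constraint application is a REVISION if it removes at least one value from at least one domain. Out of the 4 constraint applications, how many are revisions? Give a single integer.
Constraint 1 (Z < Y) on D(Z)={1,2,7} D(Y)={1,4,5}: Z {1,2,7}->{1,2}; Y {1,4,5}->{4,5} => REVISION
Constraint 2 (Z != Y) on D(Z)={1,2} D(Y)={4,5}: no change => not a revision
Constraint 3 (Y + Z = W) on D(Y)={4,5} D(Z)={1,2} D(W)={1,2,3,7}: Y {4,5}->{5}; Z {1,2}->{2}; W {1,2,3,7}->{7} => REVISION
Constraint 4 (W != Y) on D(W)={7} D(Y)={5}: no change => not a revision
Total revisions = 2

Answer: 2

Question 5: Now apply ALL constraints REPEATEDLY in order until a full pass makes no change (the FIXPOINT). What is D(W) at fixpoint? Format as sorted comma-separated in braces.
pass 0 (initial): D(W)={1,2,3,7}
pass 1: W {1,2,3,7}->{7}; Y {1,4,5}->{5}; Z {1,2,7}->{2}
pass 2: no change
Fixpoint after 2 passes: D(W) = {7}

Answer: {7}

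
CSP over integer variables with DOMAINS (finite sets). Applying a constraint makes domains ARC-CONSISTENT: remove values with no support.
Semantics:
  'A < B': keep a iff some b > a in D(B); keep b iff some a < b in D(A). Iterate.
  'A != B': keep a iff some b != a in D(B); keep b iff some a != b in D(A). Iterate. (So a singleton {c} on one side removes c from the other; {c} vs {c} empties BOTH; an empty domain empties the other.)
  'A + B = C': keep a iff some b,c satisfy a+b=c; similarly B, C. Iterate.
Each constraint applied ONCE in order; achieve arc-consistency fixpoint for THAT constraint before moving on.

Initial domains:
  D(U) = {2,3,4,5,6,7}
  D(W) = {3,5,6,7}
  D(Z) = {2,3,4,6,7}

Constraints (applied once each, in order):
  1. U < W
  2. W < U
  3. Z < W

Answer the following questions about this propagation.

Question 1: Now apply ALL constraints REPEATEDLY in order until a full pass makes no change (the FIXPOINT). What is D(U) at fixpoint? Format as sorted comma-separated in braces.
pass 0 (initial): D(U)={2,3,4,5,6,7}
pass 1: U {2,3,4,5,6,7}->{4,5,6}; W {3,5,6,7}->{3,5}; Z {2,3,4,6,7}->{2,3,4}
pass 2: U {4,5,6}->{}; W {3,5}->{}; Z {2,3,4}->{}
pass 3: no change
Fixpoint after 3 passes: D(U) = {}

Answer: {}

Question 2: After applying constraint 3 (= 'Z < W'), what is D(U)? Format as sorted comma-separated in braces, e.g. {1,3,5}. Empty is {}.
Answer: {4,5,6}

Derivation:
Constraint 1 (U < W) on D(U)={2,3,4,5,6,7} D(W)={3,5,6,7}: U {2,3,4,5,6,7}->{2,3,4,5,6}
Constraint 2 (W < U) on D(W)={3,5,6,7} D(U)={2,3,4,5,6}: W {3,5,6,7}->{3,5}; U {2,3,4,5,6}->{4,5,6}
Constraint 3 (Z < W) on D(Z)={2,3,4,6,7} D(W)={3,5}: Z {2,3,4,6,7}->{2,3,4}
So after constraint 3: D(U) = {4,5,6}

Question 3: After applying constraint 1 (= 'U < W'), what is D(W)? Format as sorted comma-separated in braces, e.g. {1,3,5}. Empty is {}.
Answer: {3,5,6,7}

Derivation:
Constraint 1 (U < W) on D(U)={2,3,4,5,6,7} D(W)={3,5,6,7}: U {2,3,4,5,6,7}->{2,3,4,5,6}
So after constraint 1: D(W) = {3,5,6,7}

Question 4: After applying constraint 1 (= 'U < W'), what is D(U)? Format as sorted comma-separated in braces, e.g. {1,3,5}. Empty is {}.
Answer: {2,3,4,5,6}

Derivation:
Constraint 1 (U < W) on D(U)={2,3,4,5,6,7} D(W)={3,5,6,7}: U {2,3,4,5,6,7}->{2,3,4,5,6}
So after constraint 1: D(U) = {2,3,4,5,6}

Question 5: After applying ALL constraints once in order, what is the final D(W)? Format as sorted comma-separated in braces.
Constraint 1 (U < W) on D(U)={2,3,4,5,6,7} D(W)={3,5,6,7}: U {2,3,4,5,6,7}->{2,3,4,5,6}
Constraint 2 (W < U) on D(W)={3,5,6,7} D(U)={2,3,4,5,6}: W {3,5,6,7}->{3,5}; U {2,3,4,5,6}->{4,5,6}
Constraint 3 (Z < W) on D(Z)={2,3,4,6,7} D(W)={3,5}: Z {2,3,4,6,7}->{2,3,4}
So after all 3 constraints: D(W) = {3,5}

Answer: {3,5}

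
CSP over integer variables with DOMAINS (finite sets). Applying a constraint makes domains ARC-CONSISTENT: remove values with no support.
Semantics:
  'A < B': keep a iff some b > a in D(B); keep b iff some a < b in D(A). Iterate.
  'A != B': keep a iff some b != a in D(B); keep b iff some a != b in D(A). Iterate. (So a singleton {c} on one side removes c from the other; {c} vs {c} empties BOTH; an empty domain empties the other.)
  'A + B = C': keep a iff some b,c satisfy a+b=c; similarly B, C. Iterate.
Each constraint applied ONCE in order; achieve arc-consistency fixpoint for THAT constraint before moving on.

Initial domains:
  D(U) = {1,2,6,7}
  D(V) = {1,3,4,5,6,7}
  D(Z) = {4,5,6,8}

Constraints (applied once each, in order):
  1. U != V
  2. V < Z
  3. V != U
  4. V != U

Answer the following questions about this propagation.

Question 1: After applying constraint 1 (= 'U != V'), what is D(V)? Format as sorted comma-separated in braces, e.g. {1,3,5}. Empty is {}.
Constraint 1 (U != V) on D(U)={1,2,6,7} D(V)={1,3,4,5,6,7}: no change
So after constraint 1: D(V) = {1,3,4,5,6,7}

Answer: {1,3,4,5,6,7}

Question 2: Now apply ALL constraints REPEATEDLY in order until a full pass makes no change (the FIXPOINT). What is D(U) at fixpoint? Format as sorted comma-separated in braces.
Answer: {1,2,6,7}

Derivation:
pass 0 (initial): D(U)={1,2,6,7}
pass 1: no change
Fixpoint after 1 passes: D(U) = {1,2,6,7}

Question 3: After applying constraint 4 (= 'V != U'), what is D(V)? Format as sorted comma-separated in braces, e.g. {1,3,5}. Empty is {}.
Constraint 1 (U != V) on D(U)={1,2,6,7} D(V)={1,3,4,5,6,7}: no change
Constraint 2 (V < Z) on D(V)={1,3,4,5,6,7} D(Z)={4,5,6,8}: no change
Constraint 3 (V != U) on D(V)={1,3,4,5,6,7} D(U)={1,2,6,7}: no change
Constraint 4 (V != U) on D(V)={1,3,4,5,6,7} D(U)={1,2,6,7}: no change
So after constraint 4: D(V) = {1,3,4,5,6,7}

Answer: {1,3,4,5,6,7}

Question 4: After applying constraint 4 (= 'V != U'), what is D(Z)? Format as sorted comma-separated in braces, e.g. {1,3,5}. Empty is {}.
Constraint 1 (U != V) on D(U)={1,2,6,7} D(V)={1,3,4,5,6,7}: no change
Constraint 2 (V < Z) on D(V)={1,3,4,5,6,7} D(Z)={4,5,6,8}: no change
Constraint 3 (V != U) on D(V)={1,3,4,5,6,7} D(U)={1,2,6,7}: no change
Constraint 4 (V != U) on D(V)={1,3,4,5,6,7} D(U)={1,2,6,7}: no change
So after constraint 4: D(Z) = {4,5,6,8}

Answer: {4,5,6,8}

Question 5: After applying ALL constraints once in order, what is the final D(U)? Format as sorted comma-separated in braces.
Answer: {1,2,6,7}

Derivation:
Constraint 1 (U != V) on D(U)={1,2,6,7} D(V)={1,3,4,5,6,7}: no change
Constraint 2 (V < Z) on D(V)={1,3,4,5,6,7} D(Z)={4,5,6,8}: no change
Constraint 3 (V != U) on D(V)={1,3,4,5,6,7} D(U)={1,2,6,7}: no change
Constraint 4 (V != U) on D(V)={1,3,4,5,6,7} D(U)={1,2,6,7}: no change
So after all 4 constraints: D(U) = {1,2,6,7}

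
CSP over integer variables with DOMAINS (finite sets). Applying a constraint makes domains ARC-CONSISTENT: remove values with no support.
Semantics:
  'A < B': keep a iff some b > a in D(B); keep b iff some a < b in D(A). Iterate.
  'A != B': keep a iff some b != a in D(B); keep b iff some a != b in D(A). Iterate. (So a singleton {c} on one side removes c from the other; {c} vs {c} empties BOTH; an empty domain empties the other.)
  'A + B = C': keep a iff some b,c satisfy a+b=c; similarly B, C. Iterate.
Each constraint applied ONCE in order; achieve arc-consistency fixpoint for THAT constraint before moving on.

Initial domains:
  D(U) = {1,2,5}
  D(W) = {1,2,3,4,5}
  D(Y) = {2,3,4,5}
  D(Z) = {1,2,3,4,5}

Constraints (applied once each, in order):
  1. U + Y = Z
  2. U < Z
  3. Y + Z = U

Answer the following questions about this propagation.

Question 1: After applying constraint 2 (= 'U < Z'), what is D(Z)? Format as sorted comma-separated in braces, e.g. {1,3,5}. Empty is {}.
Answer: {3,4,5}

Derivation:
Constraint 1 (U + Y = Z) on D(U)={1,2,5} D(Y)={2,3,4,5} D(Z)={1,2,3,4,5}: U {1,2,5}->{1,2}; Y {2,3,4,5}->{2,3,4}; Z {1,2,3,4,5}->{3,4,5}
Constraint 2 (U < Z) on D(U)={1,2} D(Z)={3,4,5}: no change
So after constraint 2: D(Z) = {3,4,5}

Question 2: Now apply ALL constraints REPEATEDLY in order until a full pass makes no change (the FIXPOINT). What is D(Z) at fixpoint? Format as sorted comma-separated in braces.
pass 0 (initial): D(Z)={1,2,3,4,5}
pass 1: U {1,2,5}->{}; Y {2,3,4,5}->{}; Z {1,2,3,4,5}->{}
pass 2: no change
Fixpoint after 2 passes: D(Z) = {}

Answer: {}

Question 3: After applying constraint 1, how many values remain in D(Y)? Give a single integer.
Constraint 1 (U + Y = Z) on D(U)={1,2,5} D(Y)={2,3,4,5} D(Z)={1,2,3,4,5}: U {1,2,5}->{1,2}; Y {2,3,4,5}->{2,3,4}; Z {1,2,3,4,5}->{3,4,5}
So after constraint 1: D(Y)={2,3,4}, size = 3

Answer: 3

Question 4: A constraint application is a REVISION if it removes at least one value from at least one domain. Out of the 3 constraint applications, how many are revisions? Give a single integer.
Answer: 2

Derivation:
Constraint 1 (U + Y = Z) on D(U)={1,2,5} D(Y)={2,3,4,5} D(Z)={1,2,3,4,5}: U {1,2,5}->{1,2}; Y {2,3,4,5}->{2,3,4}; Z {1,2,3,4,5}->{3,4,5} => REVISION
Constraint 2 (U < Z) on D(U)={1,2} D(Z)={3,4,5}: no change => not a revision
Constraint 3 (Y + Z = U) on D(Y)={2,3,4} D(Z)={3,4,5} D(U)={1,2}: Y {2,3,4}->{}; Z {3,4,5}->{}; U {1,2}->{} => REVISION
Total revisions = 2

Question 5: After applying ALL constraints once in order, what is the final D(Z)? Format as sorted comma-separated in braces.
Answer: {}

Derivation:
Constraint 1 (U + Y = Z) on D(U)={1,2,5} D(Y)={2,3,4,5} D(Z)={1,2,3,4,5}: U {1,2,5}->{1,2}; Y {2,3,4,5}->{2,3,4}; Z {1,2,3,4,5}->{3,4,5}
Constraint 2 (U < Z) on D(U)={1,2} D(Z)={3,4,5}: no change
Constraint 3 (Y + Z = U) on D(Y)={2,3,4} D(Z)={3,4,5} D(U)={1,2}: Y {2,3,4}->{}; Z {3,4,5}->{}; U {1,2}->{}
So after all 3 constraints: D(Z) = {}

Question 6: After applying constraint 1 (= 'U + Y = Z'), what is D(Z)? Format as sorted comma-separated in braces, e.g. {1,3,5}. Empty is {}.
Constraint 1 (U + Y = Z) on D(U)={1,2,5} D(Y)={2,3,4,5} D(Z)={1,2,3,4,5}: U {1,2,5}->{1,2}; Y {2,3,4,5}->{2,3,4}; Z {1,2,3,4,5}->{3,4,5}
So after constraint 1: D(Z) = {3,4,5}

Answer: {3,4,5}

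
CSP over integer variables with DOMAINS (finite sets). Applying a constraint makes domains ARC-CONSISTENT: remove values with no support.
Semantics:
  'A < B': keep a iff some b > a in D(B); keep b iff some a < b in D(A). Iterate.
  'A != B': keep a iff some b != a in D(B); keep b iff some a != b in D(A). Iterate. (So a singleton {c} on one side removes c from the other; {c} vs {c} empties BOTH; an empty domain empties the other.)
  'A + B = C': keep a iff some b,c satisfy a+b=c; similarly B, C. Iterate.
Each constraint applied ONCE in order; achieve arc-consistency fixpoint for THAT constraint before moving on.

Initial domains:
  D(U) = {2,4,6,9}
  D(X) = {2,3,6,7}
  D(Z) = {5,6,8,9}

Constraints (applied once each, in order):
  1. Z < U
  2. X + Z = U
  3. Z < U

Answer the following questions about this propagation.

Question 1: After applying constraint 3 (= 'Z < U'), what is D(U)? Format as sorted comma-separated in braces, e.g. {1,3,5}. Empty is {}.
Constraint 1 (Z < U) on D(Z)={5,6,8,9} D(U)={2,4,6,9}: Z {5,6,8,9}->{5,6,8}; U {2,4,6,9}->{6,9}
Constraint 2 (X + Z = U) on D(X)={2,3,6,7} D(Z)={5,6,8} D(U)={6,9}: X {2,3,6,7}->{3}; Z {5,6,8}->{6}; U {6,9}->{9}
Constraint 3 (Z < U) on D(Z)={6} D(U)={9}: no change
So after constraint 3: D(U) = {9}

Answer: {9}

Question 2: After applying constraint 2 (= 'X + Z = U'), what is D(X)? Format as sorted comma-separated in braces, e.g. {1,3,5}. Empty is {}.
Answer: {3}

Derivation:
Constraint 1 (Z < U) on D(Z)={5,6,8,9} D(U)={2,4,6,9}: Z {5,6,8,9}->{5,6,8}; U {2,4,6,9}->{6,9}
Constraint 2 (X + Z = U) on D(X)={2,3,6,7} D(Z)={5,6,8} D(U)={6,9}: X {2,3,6,7}->{3}; Z {5,6,8}->{6}; U {6,9}->{9}
So after constraint 2: D(X) = {3}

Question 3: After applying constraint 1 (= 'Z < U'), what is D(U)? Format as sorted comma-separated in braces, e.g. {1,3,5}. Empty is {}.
Answer: {6,9}

Derivation:
Constraint 1 (Z < U) on D(Z)={5,6,8,9} D(U)={2,4,6,9}: Z {5,6,8,9}->{5,6,8}; U {2,4,6,9}->{6,9}
So after constraint 1: D(U) = {6,9}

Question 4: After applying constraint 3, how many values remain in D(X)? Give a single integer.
Answer: 1

Derivation:
Constraint 1 (Z < U) on D(Z)={5,6,8,9} D(U)={2,4,6,9}: Z {5,6,8,9}->{5,6,8}; U {2,4,6,9}->{6,9}
Constraint 2 (X + Z = U) on D(X)={2,3,6,7} D(Z)={5,6,8} D(U)={6,9}: X {2,3,6,7}->{3}; Z {5,6,8}->{6}; U {6,9}->{9}
Constraint 3 (Z < U) on D(Z)={6} D(U)={9}: no change
So after constraint 3: D(X)={3}, size = 1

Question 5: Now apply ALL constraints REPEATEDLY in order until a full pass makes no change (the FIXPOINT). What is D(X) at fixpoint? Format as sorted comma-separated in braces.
Answer: {3}

Derivation:
pass 0 (initial): D(X)={2,3,6,7}
pass 1: U {2,4,6,9}->{9}; X {2,3,6,7}->{3}; Z {5,6,8,9}->{6}
pass 2: no change
Fixpoint after 2 passes: D(X) = {3}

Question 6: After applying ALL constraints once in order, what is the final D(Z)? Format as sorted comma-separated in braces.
Constraint 1 (Z < U) on D(Z)={5,6,8,9} D(U)={2,4,6,9}: Z {5,6,8,9}->{5,6,8}; U {2,4,6,9}->{6,9}
Constraint 2 (X + Z = U) on D(X)={2,3,6,7} D(Z)={5,6,8} D(U)={6,9}: X {2,3,6,7}->{3}; Z {5,6,8}->{6}; U {6,9}->{9}
Constraint 3 (Z < U) on D(Z)={6} D(U)={9}: no change
So after all 3 constraints: D(Z) = {6}

Answer: {6}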